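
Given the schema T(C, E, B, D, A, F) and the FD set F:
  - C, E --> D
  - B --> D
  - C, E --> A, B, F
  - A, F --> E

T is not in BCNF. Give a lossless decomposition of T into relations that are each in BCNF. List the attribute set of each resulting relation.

{A, B, C, F}; {A, E, F}; {B, D}

Candidate keys of the original relation: {A, C, F}, {C, E}.
{A, B, C, D, E, F}: {B} determines {B, D} here but is not a superkey — split on B --> D, giving {B, D} and {A, B, C, E, F}.
{B, D} has no BCNF violation.
{A, B, C, E, F}: {A, F} determines {A, E, F} here but is not a superkey — split on A, F --> E, giving {A, E, F} and {A, B, C, F}.
{A, E, F} has no BCNF violation.
{A, B, C, F} has no BCNF violation.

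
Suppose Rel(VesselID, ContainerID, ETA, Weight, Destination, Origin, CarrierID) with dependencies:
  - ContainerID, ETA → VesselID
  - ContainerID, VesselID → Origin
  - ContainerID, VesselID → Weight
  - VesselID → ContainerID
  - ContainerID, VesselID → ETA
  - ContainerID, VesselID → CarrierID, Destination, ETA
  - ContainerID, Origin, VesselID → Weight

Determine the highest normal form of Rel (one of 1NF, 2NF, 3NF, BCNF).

Candidate keys: {ContainerID, ETA}, {VesselID}. Prime attributes: {ContainerID, ETA, VesselID}.
Every FD has a superkey on the left, so the relation is in BCNF.

BCNF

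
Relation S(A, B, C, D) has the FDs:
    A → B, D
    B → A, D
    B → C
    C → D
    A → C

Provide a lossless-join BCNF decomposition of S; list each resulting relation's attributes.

{A, B, C}; {C, D}

Candidate keys of the original relation: {A}, {B}.
Within {A, B, C, D}: {C}⁺ ∩ {A, B, C, D} = {C, D}, not the whole set, so C → D violates BCNF; decompose into {C, D} and {A, B, C}.
{C, D} has no BCNF violation.
{A, B, C} has no BCNF violation.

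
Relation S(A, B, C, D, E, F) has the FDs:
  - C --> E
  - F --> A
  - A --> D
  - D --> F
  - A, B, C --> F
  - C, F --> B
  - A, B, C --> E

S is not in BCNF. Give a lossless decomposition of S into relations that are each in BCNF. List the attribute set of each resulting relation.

Candidate keys of the original relation: {A, C}, {C, D}, {C, F}.
In {A, B, C, D, E, F}, {C} is not a superkey ({C}⁺ restricted to this set is {C, E}), so split on C --> E into {C, E} and {A, B, C, D, F}.
{C, E} has no BCNF violation.
In {A, B, C, D, F}, {F} is not a superkey ({F}⁺ restricted to this set is {A, D, F}), so split on F --> A, D into {A, D, F} and {B, C, F}.
{A, D, F} has no BCNF violation.
{B, C, F} has no BCNF violation.

{A, D, F}; {B, C, F}; {C, E}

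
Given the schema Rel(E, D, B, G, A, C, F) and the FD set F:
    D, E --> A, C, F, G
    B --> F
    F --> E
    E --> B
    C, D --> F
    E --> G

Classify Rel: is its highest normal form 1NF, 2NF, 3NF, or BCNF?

Candidate keys: {B, D}, {C, D}, {D, E}, {D, F}. Prime attributes: {B, C, D, E, F}.
For B --> F we have {B}⁺ = {B, E, F, G}; {B} is not a superkey, so BCNF fails.
E --> G has non-prime {G} on the right and a non-superkey on the left, so 3NF fails.
{B} is a proper subset of the key {B, D}, and {B}⁺ contains the non-prime attribute {G} — a partial dependency, so 2NF is violated.

1NF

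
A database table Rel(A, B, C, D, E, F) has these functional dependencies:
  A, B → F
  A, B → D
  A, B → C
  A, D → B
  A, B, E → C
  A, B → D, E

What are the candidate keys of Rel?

Attributes never on any right-hand side: {A} — every candidate key must contain it.
{A, B}⁺ = {A, B, C, D, E, F}, which is every attribute, so {A, B} is a candidate key.
{A, D}⁺ = {A, B, C, D, E, F}, which is every attribute, so {A, D} is a candidate key.
Any other superkey properly contains one of these, so there are no further candidate keys.

{A, B}, {A, D}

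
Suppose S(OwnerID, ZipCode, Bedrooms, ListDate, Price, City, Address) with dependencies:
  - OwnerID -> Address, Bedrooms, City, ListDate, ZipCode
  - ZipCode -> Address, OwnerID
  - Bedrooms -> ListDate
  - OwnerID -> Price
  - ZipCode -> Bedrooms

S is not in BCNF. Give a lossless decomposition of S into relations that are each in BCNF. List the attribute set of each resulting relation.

{Address, Bedrooms, City, OwnerID, Price, ZipCode}; {Bedrooms, ListDate}

Candidate keys of the original relation: {OwnerID}, {ZipCode}.
In {Address, Bedrooms, City, ListDate, OwnerID, Price, ZipCode}, {Bedrooms} is not a superkey ({Bedrooms}⁺ restricted to this set is {Bedrooms, ListDate}), so split on Bedrooms -> ListDate into {Bedrooms, ListDate} and {Address, Bedrooms, City, OwnerID, Price, ZipCode}.
{Bedrooms, ListDate}: every determinant is a superkey — BCNF.
{Address, Bedrooms, City, OwnerID, Price, ZipCode}: every determinant is a superkey — BCNF.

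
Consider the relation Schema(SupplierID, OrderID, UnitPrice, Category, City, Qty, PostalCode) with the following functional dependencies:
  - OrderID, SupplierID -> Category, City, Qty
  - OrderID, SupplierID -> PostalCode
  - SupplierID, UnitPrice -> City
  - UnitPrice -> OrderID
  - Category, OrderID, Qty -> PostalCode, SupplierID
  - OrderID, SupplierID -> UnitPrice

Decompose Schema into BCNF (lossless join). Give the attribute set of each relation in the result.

{Category, City, PostalCode, Qty, SupplierID, UnitPrice}; {OrderID, UnitPrice}

Candidate keys of the original relation: {Category, OrderID, Qty}, {Category, Qty, UnitPrice}, {OrderID, SupplierID}, {SupplierID, UnitPrice}.
In {Category, City, OrderID, PostalCode, Qty, SupplierID, UnitPrice}, {UnitPrice} is not a superkey ({UnitPrice}⁺ restricted to this set is {OrderID, UnitPrice}), so split on UnitPrice -> OrderID into {OrderID, UnitPrice} and {Category, City, PostalCode, Qty, SupplierID, UnitPrice}.
{OrderID, UnitPrice}: every determinant is a superkey — BCNF.
{Category, City, PostalCode, Qty, SupplierID, UnitPrice}: every determinant is a superkey — BCNF.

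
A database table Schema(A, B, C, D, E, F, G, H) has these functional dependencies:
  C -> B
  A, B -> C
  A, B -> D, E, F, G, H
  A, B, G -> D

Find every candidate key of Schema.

{A, B}, {A, C}

Attributes never on any right-hand side: {A} — every candidate key must contain it.
Closure of {A, B} is {A, B, C, D, E, F, G, H}, the whole schema; {A, B} is a candidate key.
Closure of {A, C} is {A, B, C, D, E, F, G, H}, the whole schema; {A, C} is a candidate key.
No proper subset of any of these is a key, and no other minimal superkey exists.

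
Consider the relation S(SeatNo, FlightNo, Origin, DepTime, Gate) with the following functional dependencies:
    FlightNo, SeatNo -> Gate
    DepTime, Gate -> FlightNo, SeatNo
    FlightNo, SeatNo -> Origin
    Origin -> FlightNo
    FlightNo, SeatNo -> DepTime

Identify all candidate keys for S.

{DepTime, Gate}, {FlightNo, SeatNo}, {Origin, SeatNo}

Closure of {DepTime, Gate} is {DepTime, FlightNo, Gate, Origin, SeatNo}, the whole schema; {DepTime, Gate} is a candidate key.
Closure of {FlightNo, SeatNo} is {DepTime, FlightNo, Gate, Origin, SeatNo}, the whole schema; {FlightNo, SeatNo} is a candidate key.
Closure of {Origin, SeatNo} is {DepTime, FlightNo, Gate, Origin, SeatNo}, the whole schema; {Origin, SeatNo} is a candidate key.
No proper subset of any of these is a key, and no other minimal superkey exists.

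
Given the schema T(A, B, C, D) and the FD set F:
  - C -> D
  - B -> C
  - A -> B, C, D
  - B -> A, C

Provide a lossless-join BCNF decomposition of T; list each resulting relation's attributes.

Candidate keys of the original relation: {A}, {B}.
{A, B, C, D}: {C} determines {C, D} here but is not a superkey — split on C -> D, giving {C, D} and {A, B, C}.
{C, D} has no BCNF violation.
{A, B, C} has no BCNF violation.

{A, B, C}; {C, D}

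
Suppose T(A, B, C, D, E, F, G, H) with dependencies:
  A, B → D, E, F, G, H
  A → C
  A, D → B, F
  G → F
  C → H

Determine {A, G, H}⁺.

{A, C, F, G, H}

Start with {A, G, H}.
A → C applies; add {C} → now {A, C, G, H}.
G → F applies; add {F} → now {A, C, F, G, H}.
No further FD applies.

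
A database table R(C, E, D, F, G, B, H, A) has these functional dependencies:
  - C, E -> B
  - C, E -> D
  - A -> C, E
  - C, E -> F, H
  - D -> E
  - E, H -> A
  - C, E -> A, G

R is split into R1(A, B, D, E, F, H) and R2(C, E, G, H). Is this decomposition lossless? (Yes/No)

Yes

Common attributes: {E, H}; their closure is {A, B, C, D, E, F, G, H}.
Since R1 ⊆ {A, B, C, D, E, F, G, H}, the intersection is a superkey of R1; the decomposition is lossless.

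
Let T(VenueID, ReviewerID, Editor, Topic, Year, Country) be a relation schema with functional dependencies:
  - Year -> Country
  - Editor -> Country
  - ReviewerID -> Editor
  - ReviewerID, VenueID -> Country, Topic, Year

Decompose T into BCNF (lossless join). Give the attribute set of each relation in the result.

Candidate key of the original relation: {ReviewerID, VenueID}.
{Country, Editor, ReviewerID, Topic, VenueID, Year}: {Year} determines {Country, Year} here but is not a superkey — split on Year -> Country, giving {Country, Year} and {Editor, ReviewerID, Topic, VenueID, Year}.
{Country, Year}: every determinant is a superkey — BCNF.
{Editor, ReviewerID, Topic, VenueID, Year}: {ReviewerID} determines {Editor, ReviewerID} here but is not a superkey — split on ReviewerID -> Editor, giving {Editor, ReviewerID} and {ReviewerID, Topic, VenueID, Year}.
{Editor, ReviewerID}: every determinant is a superkey — BCNF.
{ReviewerID, Topic, VenueID, Year}: every determinant is a superkey — BCNF.

{Country, Year}; {Editor, ReviewerID}; {ReviewerID, Topic, VenueID, Year}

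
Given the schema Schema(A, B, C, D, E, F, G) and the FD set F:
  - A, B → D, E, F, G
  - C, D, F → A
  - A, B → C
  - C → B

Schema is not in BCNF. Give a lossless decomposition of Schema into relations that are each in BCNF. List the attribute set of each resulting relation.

{A, C, D, E, F, G}; {B, C}

Candidate keys of the original relation: {A, B}, {A, C}, {C, D, F}.
{A, B, C, D, E, F, G}: {C} determines {B, C} here but is not a superkey — split on C → B, giving {B, C} and {A, C, D, E, F, G}.
{B, C} has no BCNF violation.
{A, C, D, E, F, G} has no BCNF violation.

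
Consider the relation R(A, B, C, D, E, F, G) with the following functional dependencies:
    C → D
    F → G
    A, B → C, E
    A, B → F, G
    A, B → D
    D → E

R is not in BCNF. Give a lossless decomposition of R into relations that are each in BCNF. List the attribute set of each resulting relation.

Candidate key of the original relation: {A, B}.
In {A, B, C, D, E, F, G}, {C} is not a superkey ({C}⁺ restricted to this set is {C, D, E}), so split on C → D, E into {C, D, E} and {A, B, C, F, G}.
In {C, D, E}, {D} is not a superkey ({D}⁺ restricted to this set is {D, E}), so split on D → E into {D, E} and {C, D}.
{D, E} is in BCNF.
{C, D} is in BCNF.
In {A, B, C, F, G}, {F} is not a superkey ({F}⁺ restricted to this set is {F, G}), so split on F → G into {F, G} and {A, B, C, F}.
{F, G} is in BCNF.
{A, B, C, F} is in BCNF.

{A, B, C, F}; {C, D}; {D, E}; {F, G}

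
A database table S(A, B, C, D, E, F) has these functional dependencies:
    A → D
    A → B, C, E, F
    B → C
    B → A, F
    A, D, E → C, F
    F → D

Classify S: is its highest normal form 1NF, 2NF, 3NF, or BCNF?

Candidate keys: {A}, {B}. Prime attributes: {A, B}.
F → D: {F}⁺ = {D, F}, which is not all of the attributes, so the left side is not a superkey — BCNF is violated.
Because {D} is non-prime and the left side of F → D is not a superkey, the relation is not in 3NF.
Every candidate key is a single attribute, so no partial dependency is possible; 2NF holds.

2NF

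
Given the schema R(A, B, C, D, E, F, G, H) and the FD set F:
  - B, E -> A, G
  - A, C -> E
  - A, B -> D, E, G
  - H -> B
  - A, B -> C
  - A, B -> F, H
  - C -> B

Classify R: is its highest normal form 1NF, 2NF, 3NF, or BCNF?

3NF

Candidate keys: {A, B}, {A, C}, {A, H}, {B, E}, {C, E}, {E, H}. Prime attributes: {A, B, C, E, H}.
For H -> B we have {H}⁺ = {B, H}; {H} is not a superkey, so BCNF fails.
Its right-hand attributes {B} are all prime, as are those of every other non-superkey FD — the relation is in 3NF.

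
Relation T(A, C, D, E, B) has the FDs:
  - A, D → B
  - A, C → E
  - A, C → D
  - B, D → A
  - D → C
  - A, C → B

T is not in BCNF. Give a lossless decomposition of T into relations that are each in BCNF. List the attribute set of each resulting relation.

{A, B, D, E}; {C, D}

Candidate keys of the original relation: {A, C}, {A, D}, {B, D}.
In {A, B, C, D, E}, {D} is not a superkey ({D}⁺ restricted to this set is {C, D}), so split on D → C into {C, D} and {A, B, D, E}.
{C, D} is in BCNF.
{A, B, D, E} is in BCNF.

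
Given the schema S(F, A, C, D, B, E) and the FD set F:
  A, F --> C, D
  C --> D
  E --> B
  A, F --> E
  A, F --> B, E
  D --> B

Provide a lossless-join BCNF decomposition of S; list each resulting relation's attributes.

{A, C, E, F}; {B, D}; {C, D}

Candidate key of the original relation: {A, F}.
In {A, B, C, D, E, F}, {C} is not a superkey ({C}⁺ restricted to this set is {B, C, D}), so split on C --> B, D into {B, C, D} and {A, C, E, F}.
In {B, C, D}, {D} is not a superkey ({D}⁺ restricted to this set is {B, D}), so split on D --> B into {B, D} and {C, D}.
{B, D}: every determinant is a superkey — BCNF.
{C, D}: every determinant is a superkey — BCNF.
{A, C, E, F}: every determinant is a superkey — BCNF.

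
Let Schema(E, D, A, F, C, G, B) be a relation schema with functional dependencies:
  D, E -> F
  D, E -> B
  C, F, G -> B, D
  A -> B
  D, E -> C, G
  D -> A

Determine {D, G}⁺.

Start with {D, G}.
D -> A applies; add {A} → now {A, D, G}.
A -> B applies; add {B} → now {A, B, D, G}.
No further FD applies.

{A, B, D, G}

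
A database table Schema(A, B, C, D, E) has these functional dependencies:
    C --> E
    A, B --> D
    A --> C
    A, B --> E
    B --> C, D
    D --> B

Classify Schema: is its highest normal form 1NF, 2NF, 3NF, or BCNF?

Candidate keys: {A, B}, {A, D}. Prime attributes: {A, B, D}.
C --> E: {C}⁺ = {C, E}, which is not all of the attributes, so the left side is not a superkey — BCNF is violated.
C --> E has non-prime {E} on the right and a non-superkey on the left, so 3NF fails.
Since {A} ⊂ {A, B} and {A}⁺ ⊇ {C, E} with {C, E} non-prime, there is a partial dependency; 2NF fails.

1NF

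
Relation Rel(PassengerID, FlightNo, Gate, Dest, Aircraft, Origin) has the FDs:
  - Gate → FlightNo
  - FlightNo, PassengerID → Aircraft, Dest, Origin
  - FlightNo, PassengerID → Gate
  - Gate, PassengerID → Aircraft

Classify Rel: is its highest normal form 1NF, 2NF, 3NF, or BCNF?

3NF

Candidate keys: {FlightNo, PassengerID}, {Gate, PassengerID}. Prime attributes: {FlightNo, Gate, PassengerID}.
Gate → FlightNo breaks BCNF: {Gate}⁺ = {FlightNo, Gate}, so {Gate} is not a superkey.
Its right-hand attributes {FlightNo} are all prime, as are those of every other non-superkey FD — the relation is in 3NF.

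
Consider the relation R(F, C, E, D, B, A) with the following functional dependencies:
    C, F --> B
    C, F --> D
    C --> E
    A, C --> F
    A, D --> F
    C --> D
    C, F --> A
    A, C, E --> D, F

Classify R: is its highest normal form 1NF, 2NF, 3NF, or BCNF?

Candidate keys: {A, C}, {C, F}. Prime attributes: {A, C, F}.
For C --> E we have {C}⁺ = {C, D, E}; {C} is not a superkey, so BCNF fails.
C --> E determines the non-prime attribute {E} from a non-superkey — 3NF is violated.
Since {C} ⊂ {A, C} and {C}⁺ ⊇ {D, E} with {D, E} non-prime, there is a partial dependency; 2NF fails.

1NF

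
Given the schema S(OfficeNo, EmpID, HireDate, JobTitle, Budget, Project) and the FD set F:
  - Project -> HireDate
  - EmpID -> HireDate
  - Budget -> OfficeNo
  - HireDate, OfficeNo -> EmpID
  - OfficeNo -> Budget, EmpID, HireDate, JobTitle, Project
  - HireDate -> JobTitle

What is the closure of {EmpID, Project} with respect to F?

{EmpID, HireDate, JobTitle, Project}

Start with {EmpID, Project}.
Project -> HireDate applies; add {HireDate} → now {EmpID, HireDate, Project}.
HireDate -> JobTitle applies; add {JobTitle} → now {EmpID, HireDate, JobTitle, Project}.
No further FD applies.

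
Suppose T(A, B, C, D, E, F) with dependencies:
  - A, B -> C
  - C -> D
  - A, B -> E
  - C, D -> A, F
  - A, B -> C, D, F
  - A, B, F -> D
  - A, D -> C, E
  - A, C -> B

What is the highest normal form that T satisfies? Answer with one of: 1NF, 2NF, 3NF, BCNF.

BCNF

Candidate keys: {A, B}, {A, D}, {C}. Prime attributes: {A, B, C, D}.
Every FD has a superkey on the left, so the relation is in BCNF.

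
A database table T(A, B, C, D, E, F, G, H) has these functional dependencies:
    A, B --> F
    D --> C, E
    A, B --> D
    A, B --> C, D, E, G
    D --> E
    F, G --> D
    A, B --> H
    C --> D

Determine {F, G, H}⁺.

Start with {F, G, H}.
F, G --> D applies; add {D} → now {D, F, G, H}.
D --> C, E applies; add {C, E} → now {C, D, E, F, G, H}.
No further FD applies.

{C, D, E, F, G, H}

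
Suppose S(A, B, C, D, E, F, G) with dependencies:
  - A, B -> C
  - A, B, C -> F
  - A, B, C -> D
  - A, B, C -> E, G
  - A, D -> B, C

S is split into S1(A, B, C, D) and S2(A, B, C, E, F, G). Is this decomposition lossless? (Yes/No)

The shared attributes are {A, B, C} and {A, B, C}⁺ = {A, B, C, D, E, F, G}.
This includes all of S1, so the common attributes are a superkey of S1 — the join is lossless.

Yes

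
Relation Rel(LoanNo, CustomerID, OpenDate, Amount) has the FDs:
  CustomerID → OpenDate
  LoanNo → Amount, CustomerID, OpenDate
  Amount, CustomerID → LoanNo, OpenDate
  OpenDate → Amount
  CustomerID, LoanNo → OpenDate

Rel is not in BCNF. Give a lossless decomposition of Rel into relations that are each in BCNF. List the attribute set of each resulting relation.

Candidate keys of the original relation: {CustomerID}, {LoanNo}.
In {Amount, CustomerID, LoanNo, OpenDate}, {OpenDate} is not a superkey ({OpenDate}⁺ restricted to this set is {Amount, OpenDate}), so split on OpenDate → Amount into {Amount, OpenDate} and {CustomerID, LoanNo, OpenDate}.
{Amount, OpenDate}: every determinant is a superkey — BCNF.
{CustomerID, LoanNo, OpenDate}: every determinant is a superkey — BCNF.

{Amount, OpenDate}; {CustomerID, LoanNo, OpenDate}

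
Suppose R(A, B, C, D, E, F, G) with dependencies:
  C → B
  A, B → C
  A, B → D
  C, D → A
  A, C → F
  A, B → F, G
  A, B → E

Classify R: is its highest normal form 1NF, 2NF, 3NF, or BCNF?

Candidate keys: {A, B}, {A, C}, {C, D}. Prime attributes: {A, B, C, D}.
C → B breaks BCNF: {C}⁺ = {B, C}, so {C} is not a superkey.
Its right-hand attributes {B} are all prime, as are those of every other non-superkey FD — the relation is in 3NF.

3NF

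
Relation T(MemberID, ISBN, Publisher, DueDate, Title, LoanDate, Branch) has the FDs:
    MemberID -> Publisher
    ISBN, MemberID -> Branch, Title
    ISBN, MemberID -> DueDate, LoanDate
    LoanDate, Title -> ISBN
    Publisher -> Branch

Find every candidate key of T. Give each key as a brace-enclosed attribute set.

{MemberID} never appears on the right of any FD, so every key must include it.
Closure of {ISBN, MemberID} is {Branch, DueDate, ISBN, LoanDate, MemberID, Publisher, Title}, the whole schema; {ISBN, MemberID} is a candidate key.
Closure of {LoanDate, MemberID, Title} is {Branch, DueDate, ISBN, LoanDate, MemberID, Publisher, Title}, the whole schema; {LoanDate, MemberID, Title} is a candidate key.
Any other superkey properly contains one of these, so there are no further candidate keys.

{ISBN, MemberID}, {LoanDate, MemberID, Title}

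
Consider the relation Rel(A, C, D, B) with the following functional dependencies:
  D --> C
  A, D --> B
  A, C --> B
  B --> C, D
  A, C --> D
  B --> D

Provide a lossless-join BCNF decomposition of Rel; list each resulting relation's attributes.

Candidate keys of the original relation: {A, B}, {A, C}, {A, D}.
In {A, B, C, D}, {D} is not a superkey ({D}⁺ restricted to this set is {C, D}), so split on D --> C into {C, D} and {A, B, D}.
{C, D}: every determinant is a superkey — BCNF.
In {A, B, D}, {B} is not a superkey ({B}⁺ restricted to this set is {B, D}), so split on B --> D into {B, D} and {A, B}.
{B, D}: every determinant is a superkey — BCNF.
{A, B}: every determinant is a superkey — BCNF.

{A, B}; {B, D}; {C, D}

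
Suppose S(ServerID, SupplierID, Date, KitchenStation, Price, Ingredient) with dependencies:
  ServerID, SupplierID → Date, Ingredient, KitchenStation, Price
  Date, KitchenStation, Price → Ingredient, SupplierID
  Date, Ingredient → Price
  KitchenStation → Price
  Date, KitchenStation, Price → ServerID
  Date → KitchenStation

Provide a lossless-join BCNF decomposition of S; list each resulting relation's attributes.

{Date, Ingredient, KitchenStation, ServerID, SupplierID}; {KitchenStation, Price}

Candidate keys of the original relation: {Date}, {ServerID, SupplierID}.
In {Date, Ingredient, KitchenStation, Price, ServerID, SupplierID}, {KitchenStation} is not a superkey ({KitchenStation}⁺ restricted to this set is {KitchenStation, Price}), so split on KitchenStation → Price into {KitchenStation, Price} and {Date, Ingredient, KitchenStation, ServerID, SupplierID}.
{KitchenStation, Price} is in BCNF.
{Date, Ingredient, KitchenStation, ServerID, SupplierID} is in BCNF.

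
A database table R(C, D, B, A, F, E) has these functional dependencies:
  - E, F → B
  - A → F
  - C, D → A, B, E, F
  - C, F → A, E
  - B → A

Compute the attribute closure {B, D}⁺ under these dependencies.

Start with {B, D}.
B → A applies; add {A} → now {A, B, D}.
A → F applies; add {F} → now {A, B, D, F}.
No further FD applies.

{A, B, D, F}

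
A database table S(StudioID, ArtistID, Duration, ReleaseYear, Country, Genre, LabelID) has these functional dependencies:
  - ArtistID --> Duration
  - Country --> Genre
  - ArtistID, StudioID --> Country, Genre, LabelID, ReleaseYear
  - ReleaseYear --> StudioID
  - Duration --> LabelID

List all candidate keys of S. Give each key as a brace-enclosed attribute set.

Attributes never on any right-hand side: {ArtistID} — every candidate key must contain it.
{ArtistID, ReleaseYear}⁺ = {ArtistID, Country, Duration, Genre, LabelID, ReleaseYear, StudioID} — all of the relation — so {ArtistID, ReleaseYear} is a candidate key.
{ArtistID, StudioID}⁺ = {ArtistID, Country, Duration, Genre, LabelID, ReleaseYear, StudioID} — all of the relation — so {ArtistID, StudioID} is a candidate key.
No proper subset of any of these is a key, and no other minimal superkey exists.

{ArtistID, ReleaseYear}, {ArtistID, StudioID}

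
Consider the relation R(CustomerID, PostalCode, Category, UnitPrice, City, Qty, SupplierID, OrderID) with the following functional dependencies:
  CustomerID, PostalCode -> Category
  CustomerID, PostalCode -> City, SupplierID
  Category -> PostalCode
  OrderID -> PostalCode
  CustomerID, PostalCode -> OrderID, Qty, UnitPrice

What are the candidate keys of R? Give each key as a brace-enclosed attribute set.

{Category, CustomerID}, {CustomerID, OrderID}, {CustomerID, PostalCode}

{CustomerID} never appears on the right of any FD, so every key must include it.
{Category, CustomerID}⁺ = {Category, City, CustomerID, OrderID, PostalCode, Qty, SupplierID, UnitPrice}, which is every attribute, so {Category, CustomerID} is a candidate key.
{CustomerID, OrderID}⁺ = {Category, City, CustomerID, OrderID, PostalCode, Qty, SupplierID, UnitPrice}, which is every attribute, so {CustomerID, OrderID} is a candidate key.
{CustomerID, PostalCode}⁺ = {Category, City, CustomerID, OrderID, PostalCode, Qty, SupplierID, UnitPrice}, which is every attribute, so {CustomerID, PostalCode} is a candidate key.
Any other superkey properly contains one of these, so there are no further candidate keys.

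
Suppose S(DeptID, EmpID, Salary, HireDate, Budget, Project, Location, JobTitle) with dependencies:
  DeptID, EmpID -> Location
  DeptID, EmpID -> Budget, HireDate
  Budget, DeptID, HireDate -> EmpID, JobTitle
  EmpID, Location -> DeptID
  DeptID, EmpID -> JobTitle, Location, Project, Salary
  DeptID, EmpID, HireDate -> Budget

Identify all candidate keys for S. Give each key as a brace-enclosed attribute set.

{Budget, DeptID, HireDate}, {DeptID, EmpID}, {EmpID, Location}

{DeptID, EmpID}⁺ = {Budget, DeptID, EmpID, HireDate, JobTitle, Location, Project, Salary}, which is every attribute, so {DeptID, EmpID} is a candidate key.
{EmpID, Location}⁺ = {Budget, DeptID, EmpID, HireDate, JobTitle, Location, Project, Salary}, which is every attribute, so {EmpID, Location} is a candidate key.
{Budget, DeptID, HireDate}⁺ = {Budget, DeptID, EmpID, HireDate, JobTitle, Location, Project, Salary}, which is every attribute, so {Budget, DeptID, HireDate} is a candidate key.
These are minimal and exhaustive — every other superkey contains one of them.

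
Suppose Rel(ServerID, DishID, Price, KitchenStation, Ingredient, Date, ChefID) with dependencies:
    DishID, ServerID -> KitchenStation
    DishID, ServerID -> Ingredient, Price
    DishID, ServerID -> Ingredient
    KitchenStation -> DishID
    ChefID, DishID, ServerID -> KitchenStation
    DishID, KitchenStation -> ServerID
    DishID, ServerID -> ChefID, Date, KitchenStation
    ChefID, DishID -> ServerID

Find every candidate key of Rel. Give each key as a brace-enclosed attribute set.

Closure of {KitchenStation} is {ChefID, Date, DishID, Ingredient, KitchenStation, Price, ServerID}, the whole schema; {KitchenStation} is a candidate key.
Closure of {ChefID, DishID} is {ChefID, Date, DishID, Ingredient, KitchenStation, Price, ServerID}, the whole schema; {ChefID, DishID} is a candidate key.
Closure of {DishID, ServerID} is {ChefID, Date, DishID, Ingredient, KitchenStation, Price, ServerID}, the whole schema; {DishID, ServerID} is a candidate key.
These are minimal and exhaustive — every other superkey contains one of them.

{ChefID, DishID}, {DishID, ServerID}, {KitchenStation}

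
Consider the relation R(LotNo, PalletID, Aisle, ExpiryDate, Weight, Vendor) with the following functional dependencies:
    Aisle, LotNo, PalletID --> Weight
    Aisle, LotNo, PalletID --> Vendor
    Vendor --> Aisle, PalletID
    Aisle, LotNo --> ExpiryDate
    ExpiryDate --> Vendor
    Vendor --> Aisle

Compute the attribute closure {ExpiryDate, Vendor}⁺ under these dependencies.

{Aisle, ExpiryDate, PalletID, Vendor}

Start with {ExpiryDate, Vendor}.
Vendor --> Aisle, PalletID applies; add {Aisle, PalletID} → now {Aisle, ExpiryDate, PalletID, Vendor}.
No further FD applies.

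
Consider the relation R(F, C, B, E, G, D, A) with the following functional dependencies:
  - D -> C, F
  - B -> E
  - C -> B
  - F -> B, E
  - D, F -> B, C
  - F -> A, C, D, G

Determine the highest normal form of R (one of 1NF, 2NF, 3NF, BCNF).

2NF

Candidate keys: {D}, {F}. Prime attributes: {D, F}.
B -> E: {B}⁺ = {B, E}, which is not all of the attributes, so the left side is not a superkey — BCNF is violated.
B -> E determines the non-prime attribute {E} from a non-superkey — 3NF is violated.
All keys have size 1, which rules out partial dependencies — 2NF is satisfied.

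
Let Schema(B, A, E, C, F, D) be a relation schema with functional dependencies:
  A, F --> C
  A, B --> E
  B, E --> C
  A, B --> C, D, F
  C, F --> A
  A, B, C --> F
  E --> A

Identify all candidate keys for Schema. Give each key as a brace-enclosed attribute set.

{A, B}, {B, C, F}, {B, E}

{B} never appears on the right of any FD, so every key must include it.
{A, B} is a candidate key since {A, B}⁺ = {A, B, C, D, E, F} covers every attribute.
{B, E} is a candidate key since {B, E}⁺ = {A, B, C, D, E, F} covers every attribute.
{B, C, F} is a candidate key since {B, C, F}⁺ = {A, B, C, D, E, F} covers every attribute.
Any other superkey properly contains one of these, so there are no further candidate keys.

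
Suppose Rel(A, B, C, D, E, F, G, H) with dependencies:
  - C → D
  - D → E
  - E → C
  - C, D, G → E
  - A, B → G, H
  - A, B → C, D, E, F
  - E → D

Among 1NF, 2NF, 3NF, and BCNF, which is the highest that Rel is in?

2NF

Candidate key: {A, B}. Prime attributes: {A, B}.
For C → D we have {C}⁺ = {C, D, E}; {C} is not a superkey, so BCNF fails.
Because {D} is non-prime and the left side of C → D is not a superkey, the relation is not in 3NF.
No non-prime attribute depends on a proper subset of any candidate key, so 2NF holds.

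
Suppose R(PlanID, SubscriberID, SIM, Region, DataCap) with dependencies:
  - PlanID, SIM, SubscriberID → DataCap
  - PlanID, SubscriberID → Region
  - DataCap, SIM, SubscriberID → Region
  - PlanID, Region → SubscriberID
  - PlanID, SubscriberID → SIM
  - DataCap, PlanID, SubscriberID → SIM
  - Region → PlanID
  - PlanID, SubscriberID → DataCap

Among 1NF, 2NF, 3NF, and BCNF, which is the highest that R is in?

BCNF

Candidate keys: {DataCap, SIM, SubscriberID}, {PlanID, SubscriberID}, {Region}. Prime attributes: {DataCap, PlanID, Region, SIM, SubscriberID}.
The left-hand side of every FD is a superkey, so BCNF is satisfied.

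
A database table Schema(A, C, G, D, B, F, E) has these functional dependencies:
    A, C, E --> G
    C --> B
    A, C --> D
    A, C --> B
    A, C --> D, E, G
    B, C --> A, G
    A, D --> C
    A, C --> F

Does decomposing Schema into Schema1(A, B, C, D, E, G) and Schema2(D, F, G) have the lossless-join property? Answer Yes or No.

The shared attributes are {D, G} and {D, G}⁺ = {D, G}.
The closure covers neither Schema1 nor Schema2 entirely; the join is not lossless.

No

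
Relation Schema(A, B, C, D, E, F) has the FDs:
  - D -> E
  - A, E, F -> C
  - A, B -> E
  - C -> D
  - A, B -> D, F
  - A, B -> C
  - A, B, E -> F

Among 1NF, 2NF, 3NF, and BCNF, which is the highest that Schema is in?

2NF

Candidate key: {A, B}. Prime attributes: {A, B}.
D -> E: {D}⁺ = {D, E}, which is not all of the attributes, so the left side is not a superkey — BCNF is violated.
Because {E} is non-prime and the left side of D -> E is not a superkey, the relation is not in 3NF.
No proper subset of a key has a non-prime attribute in its closure, so there is no partial dependency; 2NF holds.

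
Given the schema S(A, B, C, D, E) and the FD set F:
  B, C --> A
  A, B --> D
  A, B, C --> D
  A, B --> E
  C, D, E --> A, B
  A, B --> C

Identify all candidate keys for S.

{A, B}⁺ = {A, B, C, D, E} — all of the relation — so {A, B} is a candidate key.
{B, C}⁺ = {A, B, C, D, E} — all of the relation — so {B, C} is a candidate key.
{C, D, E}⁺ = {A, B, C, D, E} — all of the relation — so {C, D, E} is a candidate key.
These are minimal and exhaustive — every other superkey contains one of them.

{A, B}, {B, C}, {C, D, E}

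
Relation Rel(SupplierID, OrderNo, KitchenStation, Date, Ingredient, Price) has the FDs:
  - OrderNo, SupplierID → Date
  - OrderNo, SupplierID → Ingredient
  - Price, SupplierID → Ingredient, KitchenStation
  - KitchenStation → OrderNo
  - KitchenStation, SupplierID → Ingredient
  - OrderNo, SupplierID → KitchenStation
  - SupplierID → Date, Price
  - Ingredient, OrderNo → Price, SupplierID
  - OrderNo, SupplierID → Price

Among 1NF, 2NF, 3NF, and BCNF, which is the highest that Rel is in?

Candidate keys: {Ingredient, KitchenStation}, {Ingredient, OrderNo}, {SupplierID}. Prime attributes: {Ingredient, KitchenStation, OrderNo, SupplierID}.
KitchenStation → OrderNo breaks BCNF: {KitchenStation}⁺ = {KitchenStation, OrderNo}, so {KitchenStation} is not a superkey.
But every attribute on its right side ({OrderNo}) is prime, and the same holds for every other non-superkey FD, so 3NF still holds.

3NF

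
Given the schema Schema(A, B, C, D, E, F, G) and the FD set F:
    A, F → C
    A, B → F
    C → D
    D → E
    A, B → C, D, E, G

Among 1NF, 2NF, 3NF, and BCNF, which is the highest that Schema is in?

Candidate key: {A, B}. Prime attributes: {A, B}.
A, F → C breaks BCNF: {A, F}⁺ = {A, C, D, E, F}, so {A, F} is not a superkey.
Because {C} is non-prime and the left side of A, F → C is not a superkey, the relation is not in 3NF.
No non-prime attribute depends on a proper subset of any candidate key, so 2NF holds.

2NF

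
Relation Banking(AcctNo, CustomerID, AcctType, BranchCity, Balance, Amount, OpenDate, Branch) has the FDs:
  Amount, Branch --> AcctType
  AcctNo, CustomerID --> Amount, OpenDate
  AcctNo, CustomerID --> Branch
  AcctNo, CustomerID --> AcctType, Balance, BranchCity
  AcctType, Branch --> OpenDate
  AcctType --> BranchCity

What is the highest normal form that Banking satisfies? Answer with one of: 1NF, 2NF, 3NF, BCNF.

Candidate key: {AcctNo, CustomerID}. Prime attributes: {AcctNo, CustomerID}.
Amount, Branch --> AcctType breaks BCNF: {Amount, Branch}⁺ = {AcctType, Amount, Branch, BranchCity, OpenDate}, so {Amount, Branch} is not a superkey.
Amount, Branch --> AcctType determines the non-prime attribute {AcctType} from a non-superkey — 3NF is violated.
Checking every proper subset of each key, none determines a non-prime attribute — 2NF is satisfied.

2NF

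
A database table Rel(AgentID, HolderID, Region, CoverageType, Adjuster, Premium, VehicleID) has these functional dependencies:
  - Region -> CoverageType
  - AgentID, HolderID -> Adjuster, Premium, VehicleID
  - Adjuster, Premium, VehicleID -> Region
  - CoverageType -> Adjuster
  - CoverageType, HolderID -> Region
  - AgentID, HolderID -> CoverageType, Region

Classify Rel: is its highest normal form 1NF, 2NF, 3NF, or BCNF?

Candidate key: {AgentID, HolderID}. Prime attributes: {AgentID, HolderID}.
Region -> CoverageType breaks BCNF: {Region}⁺ = {Adjuster, CoverageType, Region}, so {Region} is not a superkey.
Region -> CoverageType has non-prime {CoverageType} on the right and a non-superkey on the left, so 3NF fails.
Checking every proper subset of each key, none determines a non-prime attribute — 2NF is satisfied.

2NF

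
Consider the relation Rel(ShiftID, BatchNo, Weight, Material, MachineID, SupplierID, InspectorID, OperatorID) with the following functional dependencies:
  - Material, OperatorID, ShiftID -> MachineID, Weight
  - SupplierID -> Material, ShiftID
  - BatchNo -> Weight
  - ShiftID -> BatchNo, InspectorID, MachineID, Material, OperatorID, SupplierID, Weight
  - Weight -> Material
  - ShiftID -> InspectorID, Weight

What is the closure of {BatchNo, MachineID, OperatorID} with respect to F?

Start with {BatchNo, MachineID, OperatorID}.
BatchNo -> Weight applies; add {Weight} → now {BatchNo, MachineID, OperatorID, Weight}.
Weight -> Material applies; add {Material} → now {BatchNo, MachineID, Material, OperatorID, Weight}.
No further FD applies.

{BatchNo, MachineID, Material, OperatorID, Weight}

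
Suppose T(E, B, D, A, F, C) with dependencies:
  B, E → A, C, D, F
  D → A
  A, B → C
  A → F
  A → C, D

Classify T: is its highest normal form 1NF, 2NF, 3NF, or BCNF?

Candidate key: {B, E}. Prime attributes: {B, E}.
For D → A we have {D}⁺ = {A, C, D, F}; {D} is not a superkey, so BCNF fails.
D → A determines the non-prime attribute {A} from a non-superkey — 3NF is violated.
Checking every proper subset of each key, none determines a non-prime attribute — 2NF is satisfied.

2NF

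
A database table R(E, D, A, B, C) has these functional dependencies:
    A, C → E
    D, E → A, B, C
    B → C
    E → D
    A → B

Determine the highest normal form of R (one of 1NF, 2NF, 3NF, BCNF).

2NF

Candidate keys: {A}, {E}. Prime attributes: {A, E}.
B → C breaks BCNF: {B}⁺ = {B, C}, so {B} is not a superkey.
B → C has non-prime {C} on the right and a non-superkey on the left, so 3NF fails.
All keys have size 1, which rules out partial dependencies — 2NF is satisfied.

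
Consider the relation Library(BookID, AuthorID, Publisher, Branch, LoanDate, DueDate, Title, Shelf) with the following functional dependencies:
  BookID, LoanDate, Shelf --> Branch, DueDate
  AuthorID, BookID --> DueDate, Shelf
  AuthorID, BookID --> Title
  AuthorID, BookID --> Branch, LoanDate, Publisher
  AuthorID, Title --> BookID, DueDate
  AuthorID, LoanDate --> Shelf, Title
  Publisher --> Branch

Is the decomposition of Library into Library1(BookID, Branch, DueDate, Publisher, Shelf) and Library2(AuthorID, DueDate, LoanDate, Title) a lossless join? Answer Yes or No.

No

The shared attributes are {DueDate} and {DueDate}⁺ = {DueDate}.
Library1 ⊄ {DueDate} and Library2 ⊄ {DueDate}, so the split is lossy.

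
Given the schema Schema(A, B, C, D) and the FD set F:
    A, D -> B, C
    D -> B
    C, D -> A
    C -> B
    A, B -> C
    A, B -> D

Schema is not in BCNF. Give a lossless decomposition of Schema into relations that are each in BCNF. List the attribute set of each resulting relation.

Candidate keys of the original relation: {A, B}, {A, C}, {A, D}, {C, D}.
In {A, B, C, D}, {D} is not a superkey ({D}⁺ restricted to this set is {B, D}), so split on D -> B into {B, D} and {A, C, D}.
{B, D}: every determinant is a superkey — BCNF.
{A, C, D}: every determinant is a superkey — BCNF.

{A, C, D}; {B, D}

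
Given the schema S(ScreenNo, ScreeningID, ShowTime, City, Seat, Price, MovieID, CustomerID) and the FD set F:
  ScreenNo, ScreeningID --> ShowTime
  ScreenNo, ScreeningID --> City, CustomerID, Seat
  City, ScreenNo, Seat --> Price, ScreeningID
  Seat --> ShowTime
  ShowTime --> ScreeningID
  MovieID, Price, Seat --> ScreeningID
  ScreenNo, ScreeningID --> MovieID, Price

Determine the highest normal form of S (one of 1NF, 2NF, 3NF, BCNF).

3NF

Candidate keys: {ScreenNo, ScreeningID}, {ScreenNo, Seat}, {ScreenNo, ShowTime}. Prime attributes: {ScreenNo, ScreeningID, Seat, ShowTime}.
Seat --> ShowTime: {Seat}⁺ = {ScreeningID, Seat, ShowTime}, which is not all of the attributes, so the left side is not a superkey — BCNF is violated.
Since {ShowTime} ⊆ prime attributes and every other non-superkey FD also has a prime right side, the schema is in 3NF.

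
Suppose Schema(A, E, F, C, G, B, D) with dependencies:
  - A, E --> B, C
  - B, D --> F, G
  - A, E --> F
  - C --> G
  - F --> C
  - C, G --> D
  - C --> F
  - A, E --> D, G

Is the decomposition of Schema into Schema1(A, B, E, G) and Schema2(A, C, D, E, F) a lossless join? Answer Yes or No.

The shared attributes are {A, E} and {A, E}⁺ = {A, B, C, D, E, F, G}.
This includes all of Schema1, so the common attributes are a superkey of Schema1 — the join is lossless.

Yes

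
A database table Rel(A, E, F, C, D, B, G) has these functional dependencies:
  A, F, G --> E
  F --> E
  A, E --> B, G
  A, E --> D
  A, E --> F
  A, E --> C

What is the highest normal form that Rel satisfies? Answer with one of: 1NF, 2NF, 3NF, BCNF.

3NF

Candidate keys: {A, E}, {A, F}. Prime attributes: {A, E, F}.
F --> E: {F}⁺ = {E, F}, which is not all of the attributes, so the left side is not a superkey — BCNF is violated.
Since {E} ⊆ prime attributes and every other non-superkey FD also has a prime right side, the schema is in 3NF.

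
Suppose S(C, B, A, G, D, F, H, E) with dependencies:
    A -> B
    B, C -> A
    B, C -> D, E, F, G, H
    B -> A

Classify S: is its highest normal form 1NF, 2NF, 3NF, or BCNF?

Candidate keys: {A, C}, {B, C}. Prime attributes: {A, B, C}.
A -> B: {A}⁺ = {A, B}, which is not all of the attributes, so the left side is not a superkey — BCNF is violated.
Its right-hand attributes {B} are all prime, as are those of every other non-superkey FD — the relation is in 3NF.

3NF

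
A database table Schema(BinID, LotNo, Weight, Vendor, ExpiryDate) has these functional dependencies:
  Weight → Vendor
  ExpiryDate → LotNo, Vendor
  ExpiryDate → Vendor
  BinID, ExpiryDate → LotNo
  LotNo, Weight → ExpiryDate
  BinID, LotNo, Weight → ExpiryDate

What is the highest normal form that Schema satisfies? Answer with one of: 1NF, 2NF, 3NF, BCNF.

1NF

Candidate keys: {BinID, ExpiryDate, Weight}, {BinID, LotNo, Weight}. Prime attributes: {BinID, ExpiryDate, LotNo, Weight}.
For Weight → Vendor we have {Weight}⁺ = {Vendor, Weight}; {Weight} is not a superkey, so BCNF fails.
Because {Vendor} is non-prime and the left side of Weight → Vendor is not a superkey, the relation is not in 3NF.
The proper key subset {ExpiryDate} of {BinID, ExpiryDate, Weight} determines non-prime {Vendor}, so the relation is not even in 2NF.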